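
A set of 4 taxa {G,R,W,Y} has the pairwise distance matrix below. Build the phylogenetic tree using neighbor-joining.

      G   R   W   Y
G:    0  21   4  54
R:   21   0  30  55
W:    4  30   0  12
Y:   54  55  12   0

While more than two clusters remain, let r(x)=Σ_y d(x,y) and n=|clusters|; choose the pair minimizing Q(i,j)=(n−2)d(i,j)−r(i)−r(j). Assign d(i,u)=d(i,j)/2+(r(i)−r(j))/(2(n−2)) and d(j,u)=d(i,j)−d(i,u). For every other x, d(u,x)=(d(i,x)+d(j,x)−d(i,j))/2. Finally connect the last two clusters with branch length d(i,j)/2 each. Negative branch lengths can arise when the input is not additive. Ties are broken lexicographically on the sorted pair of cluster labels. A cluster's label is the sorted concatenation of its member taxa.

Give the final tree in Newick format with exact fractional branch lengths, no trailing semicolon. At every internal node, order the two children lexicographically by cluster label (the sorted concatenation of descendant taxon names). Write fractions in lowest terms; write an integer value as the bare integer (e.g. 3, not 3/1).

(((G:15/4,R:69/4):77/4,W:-51/4):99/8,Y:99/8)

step 1: merge (G,R) at d=21, Q=-143; branch lengths G→15/4, R→69/4; new cluster GR
  updated: d(GR,W)=13/2, d(GR,Y)=44
step 2: merge (GR,W) at d=13/2, Q=-125/2; branch lengths GR→77/4, W→-51/4; new cluster GRW
  updated: d(GRW,Y)=99/4
step 3: merge (GRW,Y) at d=99/4; branch lengths GRW→99/8, Y→99/8; new cluster GRWY
final tree: (((G:15/4,R:69/4):77/4,W:-51/4):99/8,Y:99/8)
total length: 209/4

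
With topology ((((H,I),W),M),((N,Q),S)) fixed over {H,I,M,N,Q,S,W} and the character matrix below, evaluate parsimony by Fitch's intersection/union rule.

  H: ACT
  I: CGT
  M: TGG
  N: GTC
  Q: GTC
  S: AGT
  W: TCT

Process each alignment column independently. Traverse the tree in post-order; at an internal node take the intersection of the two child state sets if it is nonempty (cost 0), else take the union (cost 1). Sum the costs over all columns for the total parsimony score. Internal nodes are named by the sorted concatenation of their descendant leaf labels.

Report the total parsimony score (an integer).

HI@0: {A} ∪ {C} = {A,C} (union, +1)
HIW@0: {A,C} ∪ {T} = {A,C,T} (union, +1)
HIMW@0: {A,C,T} ∩ {T} = {T} (intersection, +0)
NQ@0: {G} ∩ {G} = {G} (intersection, +0)
NQS@0: {G} ∪ {A} = {A,G} (union, +1)
HIMNQSW@0: {T} ∪ {A,G} = {A,G,T} (union, +1)
HI@1: {C} ∪ {G} = {C,G} (union, +1)
HIW@1: {C,G} ∩ {C} = {C} (intersection, +0)
HIMW@1: {C} ∪ {G} = {C,G} (union, +1)
NQ@1: {T} ∩ {T} = {T} (intersection, +0)
NQS@1: {T} ∪ {G} = {G,T} (union, +1)
HIMNQSW@1: {C,G} ∩ {G,T} = {G} (intersection, +0)
HI@2: {T} ∩ {T} = {T} (intersection, +0)
HIW@2: {T} ∩ {T} = {T} (intersection, +0)
HIMW@2: {T} ∪ {G} = {G,T} (union, +1)
NQ@2: {C} ∩ {C} = {C} (intersection, +0)
NQS@2: {C} ∪ {T} = {C,T} (union, +1)
HIMNQSW@2: {G,T} ∩ {C,T} = {T} (intersection, +0)
per-site changes: [4, 3, 2]; total = 9

9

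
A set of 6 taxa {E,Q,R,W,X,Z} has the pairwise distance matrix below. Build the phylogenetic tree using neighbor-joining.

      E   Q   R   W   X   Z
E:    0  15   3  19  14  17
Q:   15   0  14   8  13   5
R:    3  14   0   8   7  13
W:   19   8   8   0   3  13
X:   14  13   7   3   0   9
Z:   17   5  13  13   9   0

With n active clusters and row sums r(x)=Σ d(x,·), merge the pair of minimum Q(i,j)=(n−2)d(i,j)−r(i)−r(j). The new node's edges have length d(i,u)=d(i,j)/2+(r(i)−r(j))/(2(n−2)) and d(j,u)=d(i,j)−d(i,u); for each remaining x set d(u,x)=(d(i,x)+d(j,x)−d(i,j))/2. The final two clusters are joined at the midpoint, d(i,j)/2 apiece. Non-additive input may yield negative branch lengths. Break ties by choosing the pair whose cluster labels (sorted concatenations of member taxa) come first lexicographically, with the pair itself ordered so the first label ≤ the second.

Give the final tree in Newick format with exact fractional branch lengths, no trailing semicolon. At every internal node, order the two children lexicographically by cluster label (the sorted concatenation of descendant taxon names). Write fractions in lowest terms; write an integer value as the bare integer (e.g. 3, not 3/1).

((((E:35/8,R:-11/8):13/2,(Q:9/4,Z:11/4):17/4):5/2,W:17/8):7/16,X:7/16)

1. join E+R (d=3, Q=-101) ⇒ ER; edges |E|=35/8, |R|=-11/8
  updated: d(ER,Q)=13, d(ER,W)=12, d(ER,X)=9, d(ER,Z)=27/2
2. join Q+Z (d=5, Q=-129/2) ⇒ QZ; edges |Q|=9/4, |Z|=11/4
  updated: d(ER,QZ)=43/4, d(QZ,W)=8, d(QZ,X)=17/2
3. join ER+QZ (d=43/4, Q=-75/2) ⇒ EQRZ; edges |ER|=13/2, |QZ|=17/4
  updated: d(EQRZ,W)=37/8, d(EQRZ,X)=27/8
4. join EQRZ+W (d=37/8, Q=-11) ⇒ EQRWZ; edges |EQRZ|=5/2, |W|=17/8
  updated: d(EQRWZ,X)=7/8
5. join EQRWZ+X (d=7/8) ⇒ EQRWXZ; edges |EQRWZ|=7/16, |X|=7/16
final tree: ((((E:35/8,R:-11/8):13/2,(Q:9/4,Z:11/4):17/4):5/2,W:17/8):7/16,X:7/16)
total length: 97/4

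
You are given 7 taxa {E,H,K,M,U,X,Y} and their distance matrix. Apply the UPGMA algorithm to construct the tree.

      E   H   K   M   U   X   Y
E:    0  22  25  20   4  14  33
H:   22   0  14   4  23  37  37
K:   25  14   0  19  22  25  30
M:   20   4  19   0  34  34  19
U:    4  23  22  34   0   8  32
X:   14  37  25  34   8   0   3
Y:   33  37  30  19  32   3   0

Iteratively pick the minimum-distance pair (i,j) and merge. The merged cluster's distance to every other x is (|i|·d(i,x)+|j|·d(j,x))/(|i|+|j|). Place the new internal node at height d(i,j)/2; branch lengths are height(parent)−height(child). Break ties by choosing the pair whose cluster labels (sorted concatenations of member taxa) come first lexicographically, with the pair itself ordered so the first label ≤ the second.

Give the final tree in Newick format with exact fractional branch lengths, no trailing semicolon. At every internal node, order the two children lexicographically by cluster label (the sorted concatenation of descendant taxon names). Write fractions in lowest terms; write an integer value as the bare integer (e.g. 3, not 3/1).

(((E:2,U:2):71/8,(X:3/2,Y:3/2):75/8):67/24,((H:2,M:2):25/4,K:33/4):65/12)

step 1: merge (X,Y) at d=3; branch lengths X→3/2, Y→3/2; new cluster XY
  updated: d(E,XY)=47/2, d(H,XY)=37, d(K,XY)=55/2, d(M,XY)=53/2, d(U,XY)=20
step 2: merge (E,U) at d=4; branch lengths E→2, U→2; new cluster EU
  updated: d(EU,H)=45/2, d(EU,K)=47/2, d(EU,M)=27, d(EU,XY)=87/4
step 3: merge (H,M) at d=4; branch lengths H→2, M→2; new cluster HM
  updated: d(EU,HM)=99/4, d(HM,K)=33/2, d(HM,XY)=127/4
step 4: merge (HM,K) at d=33/2; branch lengths HM→25/4, K→33/4; new cluster HKM
  updated: d(EU,HKM)=73/3, d(HKM,XY)=91/3
step 5: merge (EU,XY) at d=87/4; branch lengths EU→71/8, XY→75/8; new cluster EUXY
  updated: d(EUXY,HKM)=82/3
step 6: merge (EUXY,HKM) at d=82/3; branch lengths EUXY→67/24, HKM→65/12; new cluster EHKMUXY
final tree: (((E:2,U:2):71/8,(X:3/2,Y:3/2):75/8):67/24,((H:2,M:2):25/4,K:33/4):65/12)
total length: 1247/24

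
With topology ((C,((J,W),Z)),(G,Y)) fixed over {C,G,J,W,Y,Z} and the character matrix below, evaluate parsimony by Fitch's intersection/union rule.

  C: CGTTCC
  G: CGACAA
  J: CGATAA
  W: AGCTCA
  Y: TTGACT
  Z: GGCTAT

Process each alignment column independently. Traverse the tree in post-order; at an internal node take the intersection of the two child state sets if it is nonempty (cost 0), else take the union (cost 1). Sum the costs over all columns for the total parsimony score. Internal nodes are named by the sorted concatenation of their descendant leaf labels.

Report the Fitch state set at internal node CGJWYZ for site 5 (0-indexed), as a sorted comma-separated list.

site 0, node JW: J={C} ∪ W={A} → {A,C} (+1)
site 0, node JWZ: JW={A,C} ∪ Z={G} → {A,C,G} (+1)
site 0, node CJWZ: C={C} ∩ JWZ={A,C,G} → {C} (+0)
site 0, node GY: G={C} ∪ Y={T} → {C,T} (+1)
site 0, node CGJWYZ: CJWZ={C} ∩ GY={C,T} → {C} (+0)
site 1, node JW: J={G} ∩ W={G} → {G} (+0)
site 1, node JWZ: JW={G} ∩ Z={G} → {G} (+0)
site 1, node CJWZ: C={G} ∩ JWZ={G} → {G} (+0)
site 1, node GY: G={G} ∪ Y={T} → {G,T} (+1)
site 1, node CGJWYZ: CJWZ={G} ∩ GY={G,T} → {G} (+0)
site 2, node JW: J={A} ∪ W={C} → {A,C} (+1)
site 2, node JWZ: JW={A,C} ∩ Z={C} → {C} (+0)
site 2, node CJWZ: C={T} ∪ JWZ={C} → {C,T} (+1)
site 2, node GY: G={A} ∪ Y={G} → {A,G} (+1)
site 2, node CGJWYZ: CJWZ={C,T} ∪ GY={A,G} → {A,C,G,T} (+1)
site 3, node JW: J={T} ∩ W={T} → {T} (+0)
site 3, node JWZ: JW={T} ∩ Z={T} → {T} (+0)
site 3, node CJWZ: C={T} ∩ JWZ={T} → {T} (+0)
site 3, node GY: G={C} ∪ Y={A} → {A,C} (+1)
site 3, node CGJWYZ: CJWZ={T} ∪ GY={A,C} → {A,C,T} (+1)
site 4, node JW: J={A} ∪ W={C} → {A,C} (+1)
site 4, node JWZ: JW={A,C} ∩ Z={A} → {A} (+0)
site 4, node CJWZ: C={C} ∪ JWZ={A} → {A,C} (+1)
site 4, node GY: G={A} ∪ Y={C} → {A,C} (+1)
site 4, node CGJWYZ: CJWZ={A,C} ∩ GY={A,C} → {A,C} (+0)
site 5, node JW: J={A} ∩ W={A} → {A} (+0)
site 5, node JWZ: JW={A} ∪ Z={T} → {A,T} (+1)
site 5, node CJWZ: C={C} ∪ JWZ={A,T} → {A,C,T} (+1)
site 5, node GY: G={A} ∪ Y={T} → {A,T} (+1)
site 5, node CGJWYZ: CJWZ={A,C,T} ∩ GY={A,T} → {A,T} (+0)
per-site changes: [3, 1, 4, 2, 3, 3]; total = 16

A,T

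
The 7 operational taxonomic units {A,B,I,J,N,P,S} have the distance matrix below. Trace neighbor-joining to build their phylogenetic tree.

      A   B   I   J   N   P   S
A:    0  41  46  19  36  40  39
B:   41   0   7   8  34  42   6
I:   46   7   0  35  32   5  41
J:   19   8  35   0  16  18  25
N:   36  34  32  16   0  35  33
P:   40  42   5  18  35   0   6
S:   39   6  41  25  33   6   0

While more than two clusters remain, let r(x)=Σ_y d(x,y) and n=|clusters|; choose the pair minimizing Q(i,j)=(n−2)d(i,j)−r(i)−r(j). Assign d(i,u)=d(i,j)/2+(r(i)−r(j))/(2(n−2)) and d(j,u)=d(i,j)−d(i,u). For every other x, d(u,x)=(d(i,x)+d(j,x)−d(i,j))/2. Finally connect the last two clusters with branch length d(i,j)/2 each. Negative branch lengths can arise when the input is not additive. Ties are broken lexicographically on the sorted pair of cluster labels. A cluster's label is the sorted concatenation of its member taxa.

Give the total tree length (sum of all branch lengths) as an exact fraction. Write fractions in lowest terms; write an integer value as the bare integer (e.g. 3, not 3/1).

145/2

iteration 1: select I,P (d=5, Q=-287); attach at lengths (9/2, 1/2); label the merged cluster IP
  updated: d(A,IP)=81/2, d(B,IP)=22, d(IP,J)=24, d(IP,N)=31, d(IP,S)=21
iteration 2: select B,S (d=6, Q=-211); attach at lengths (11/8, 37/8); label the merged cluster BS
  updated: d(A,BS)=37, d(BS,IP)=37/2, d(BS,J)=27/2, d(BS,N)=61/2
iteration 3: select BS,IP (d=37/2, Q=-158); attach at lengths (41/6, 35/3); label the merged cluster BIPS
  updated: d(A,BIPS)=59/2, d(BIPS,J)=19/2, d(BIPS,N)=43/2
iteration 4: select A,J (d=19, Q=-91); attach at lengths (39/2, -1/2); label the merged cluster AJ
  updated: d(AJ,BIPS)=10, d(AJ,N)=33/2
iteration 5: select AJ,BIPS (d=10, Q=-48); attach at lengths (5/2, 15/2); label the merged cluster ABIJPS
  updated: d(ABIJPS,N)=14
iteration 6: select ABIJPS,N (d=14); attach at lengths (7, 7); label the merged cluster ABIJNPS
final tree: (((A:39/2,J:-1/2):5/2,((B:11/8,S:37/8):41/6,(I:9/2,P:1/2):35/3):15/2):7,N:7)
total length: 145/2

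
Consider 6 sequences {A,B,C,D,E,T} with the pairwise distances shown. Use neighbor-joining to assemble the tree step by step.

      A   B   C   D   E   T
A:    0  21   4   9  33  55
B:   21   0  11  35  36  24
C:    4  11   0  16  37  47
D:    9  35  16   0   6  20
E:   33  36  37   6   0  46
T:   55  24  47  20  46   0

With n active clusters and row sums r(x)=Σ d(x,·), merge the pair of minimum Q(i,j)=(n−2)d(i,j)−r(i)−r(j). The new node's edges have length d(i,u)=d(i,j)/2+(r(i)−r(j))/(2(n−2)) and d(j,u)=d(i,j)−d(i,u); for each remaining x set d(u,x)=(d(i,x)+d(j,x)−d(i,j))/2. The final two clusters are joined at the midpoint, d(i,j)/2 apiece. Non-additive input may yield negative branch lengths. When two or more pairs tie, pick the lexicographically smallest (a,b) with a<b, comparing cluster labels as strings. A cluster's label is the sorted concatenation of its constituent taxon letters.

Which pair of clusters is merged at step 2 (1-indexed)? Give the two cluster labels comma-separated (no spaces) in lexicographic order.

A,C

iteration 1: select B,T (d=24, Q=-223); attach at lengths (31/8, 161/8); label the merged cluster BT
  updated: d(A,BT)=26, d(BT,C)=17, d(BT,D)=31/2, d(BT,E)=29
iteration 2: select A,C (d=4, Q=-134); attach at lengths (5/3, 7/3); label the merged cluster AC
  updated: d(AC,BT)=39/2, d(AC,D)=21/2, d(AC,E)=33
iteration 3: select AC,BT (d=39/2, Q=-88); attach at lengths (19/2, 10); label the merged cluster ABCT
  updated: d(ABCT,D)=13/4, d(ABCT,E)=85/4
iteration 4: select ABCT,D (d=13/4, Q=-61/2); attach at lengths (37/4, -6); label the merged cluster ABCDT
  updated: d(ABCDT,E)=12
iteration 5: select ABCDT,E (d=12); attach at lengths (6, 6); label the merged cluster ABCDET
final tree: ((((A:5/3,C:7/3):19/2,(B:31/8,T:161/8):10):37/4,D:-6):6,E:6)
total length: 251/4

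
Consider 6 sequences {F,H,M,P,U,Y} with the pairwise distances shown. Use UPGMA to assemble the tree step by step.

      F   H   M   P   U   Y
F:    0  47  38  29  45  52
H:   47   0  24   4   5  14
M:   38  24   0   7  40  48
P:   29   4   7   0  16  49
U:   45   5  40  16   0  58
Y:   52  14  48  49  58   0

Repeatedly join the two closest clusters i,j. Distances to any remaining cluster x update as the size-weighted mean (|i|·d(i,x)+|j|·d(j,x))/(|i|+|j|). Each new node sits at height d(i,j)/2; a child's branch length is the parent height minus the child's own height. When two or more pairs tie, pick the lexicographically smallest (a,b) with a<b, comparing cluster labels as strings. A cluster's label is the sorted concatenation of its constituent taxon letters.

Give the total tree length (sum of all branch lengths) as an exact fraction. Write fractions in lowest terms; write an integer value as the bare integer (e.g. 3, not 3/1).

9979/120

1. join H+P (d=4) ⇒ HP; edges |H|=2, |P|=2
  updated: d(F,HP)=38, d(HP,M)=31/2, d(HP,U)=21/2, d(HP,Y)=63/2
2. join HP+U (d=21/2) ⇒ HPU; edges |HP|=13/4, |U|=21/4
  updated: d(F,HPU)=121/3, d(HPU,M)=71/3, d(HPU,Y)=121/3
3. join HPU+M (d=71/3) ⇒ HMPU; edges |HPU|=79/12, |M|=71/6
  updated: d(F,HMPU)=159/4, d(HMPU,Y)=169/4
4. join F+HMPU (d=159/4) ⇒ FHMPU; edges |F|=159/8, |HMPU|=193/24
  updated: d(FHMPU,Y)=221/5
5. join FHMPU+Y (d=221/5) ⇒ FHMPUY; edges |FHMPU|=89/40, |Y|=221/10
final tree: ((F:159/8,(((H:2,P:2):13/4,U:21/4):79/12,M:71/6):193/24):89/40,Y:221/10)
total length: 9979/120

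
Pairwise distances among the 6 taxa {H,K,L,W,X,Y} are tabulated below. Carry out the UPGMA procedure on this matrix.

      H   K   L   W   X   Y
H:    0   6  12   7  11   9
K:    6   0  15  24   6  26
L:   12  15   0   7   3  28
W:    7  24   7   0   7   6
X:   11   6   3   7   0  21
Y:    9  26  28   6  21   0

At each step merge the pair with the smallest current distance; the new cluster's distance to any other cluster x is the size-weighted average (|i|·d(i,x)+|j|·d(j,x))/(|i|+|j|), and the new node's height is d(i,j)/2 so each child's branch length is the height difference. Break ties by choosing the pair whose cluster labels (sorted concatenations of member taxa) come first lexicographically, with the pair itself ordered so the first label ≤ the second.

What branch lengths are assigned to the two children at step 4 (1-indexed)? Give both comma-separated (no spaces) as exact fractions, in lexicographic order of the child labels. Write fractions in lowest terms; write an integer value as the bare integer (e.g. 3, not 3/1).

5/2,4

step 1: merge (L,X) at d=3; branch lengths L→3/2, X→3/2; new cluster LX
  updated: d(H,LX)=23/2, d(K,LX)=21/2, d(LX,W)=7, d(LX,Y)=49/2
step 2: merge (H,K) at d=6; branch lengths H→3, K→3; new cluster HK
  updated: d(HK,LX)=11, d(HK,W)=31/2, d(HK,Y)=35/2
step 3: merge (W,Y) at d=6; branch lengths W→3, Y→3; new cluster WY
  updated: d(HK,WY)=33/2, d(LX,WY)=63/4
step 4: merge (HK,LX) at d=11; branch lengths HK→5/2, LX→4; new cluster HKLX
  updated: d(HKLX,WY)=129/8
step 5: merge (HKLX,WY) at d=129/8; branch lengths HKLX→41/16, WY→81/16; new cluster HKLWXY
final tree: (((H:3,K:3):5/2,(L:3/2,X:3/2):4):41/16,(W:3,Y:3):81/16)
total length: 233/8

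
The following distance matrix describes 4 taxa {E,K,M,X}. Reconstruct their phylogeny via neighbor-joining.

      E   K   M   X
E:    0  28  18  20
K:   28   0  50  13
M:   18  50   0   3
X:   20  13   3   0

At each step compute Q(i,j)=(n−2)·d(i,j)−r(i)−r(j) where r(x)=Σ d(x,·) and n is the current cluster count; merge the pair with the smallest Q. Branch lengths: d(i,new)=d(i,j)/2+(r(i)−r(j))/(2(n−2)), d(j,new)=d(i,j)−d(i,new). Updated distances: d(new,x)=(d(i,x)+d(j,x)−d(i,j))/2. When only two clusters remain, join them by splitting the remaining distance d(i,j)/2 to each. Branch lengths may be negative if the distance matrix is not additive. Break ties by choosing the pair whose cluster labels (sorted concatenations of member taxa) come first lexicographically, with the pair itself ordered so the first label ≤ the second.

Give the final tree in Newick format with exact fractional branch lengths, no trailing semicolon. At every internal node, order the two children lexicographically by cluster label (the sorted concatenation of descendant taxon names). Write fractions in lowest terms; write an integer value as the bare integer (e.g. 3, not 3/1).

step 1: merge (E,K) at d=28, Q=-101; branch lengths E→31/4, K→81/4; new cluster EK
  updated: d(EK,M)=20, d(EK,X)=5/2
step 2: merge (EK,M) at d=20, Q=-51/2; branch lengths EK→39/4, M→41/4; new cluster EKM
  updated: d(EKM,X)=-29/4
step 3: merge (EKM,X) at d=-29/4; branch lengths EKM→-29/8, X→-29/8; new cluster EKMX
final tree: (((E:31/4,K:81/4):39/4,M:41/4):-29/8,X:-29/8)
total length: 163/4

(((E:31/4,K:81/4):39/4,M:41/4):-29/8,X:-29/8)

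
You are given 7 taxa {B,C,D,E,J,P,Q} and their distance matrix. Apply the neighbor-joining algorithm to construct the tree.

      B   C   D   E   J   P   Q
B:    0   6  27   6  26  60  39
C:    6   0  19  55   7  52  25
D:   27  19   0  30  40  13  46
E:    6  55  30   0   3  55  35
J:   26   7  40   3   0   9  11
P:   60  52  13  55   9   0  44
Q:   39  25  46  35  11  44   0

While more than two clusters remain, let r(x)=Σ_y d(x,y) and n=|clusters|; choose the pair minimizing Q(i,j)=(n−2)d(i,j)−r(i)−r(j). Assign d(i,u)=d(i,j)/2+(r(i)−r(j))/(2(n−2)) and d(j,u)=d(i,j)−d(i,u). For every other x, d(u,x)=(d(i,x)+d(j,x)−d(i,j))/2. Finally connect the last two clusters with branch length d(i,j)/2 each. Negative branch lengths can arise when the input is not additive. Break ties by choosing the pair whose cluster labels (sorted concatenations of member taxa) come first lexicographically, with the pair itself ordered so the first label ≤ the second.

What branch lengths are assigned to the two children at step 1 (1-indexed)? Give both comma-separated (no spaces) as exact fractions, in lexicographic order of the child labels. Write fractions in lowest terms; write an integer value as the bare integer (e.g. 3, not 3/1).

7/10,123/10

1. join D+P (d=13, Q=-343) ⇒ DP; edges |D|=7/10, |P|=123/10
  updated: d(B,DP)=37, d(C,DP)=29, d(DP,E)=36, d(DP,J)=18, d(DP,Q)=77/2
2. join B+E (d=6, Q=-225) ⇒ BE; edges |B|=3/8, |E|=45/8
  updated: d(BE,C)=55/2, d(BE,DP)=67/2, d(BE,J)=23/2, d(BE,Q)=34
3. join BE+DP (d=67/2, Q=-125) ⇒ BDEP; edges |BE|=44/3, |DP|=113/6
  updated: d(BDEP,C)=23/2, d(BDEP,J)=-2, d(BDEP,Q)=39/2
4. join BDEP+C (d=23/2, Q=-99/2) ⇒ BCDEP; edges |BDEP|=17/8, |C|=75/8
  updated: d(BCDEP,J)=-13/4, d(BCDEP,Q)=33/2
5. join BCDEP+J (d=-13/4, Q=-97/4) ⇒ BCDEJP; edges |BCDEP|=9/8, |J|=-35/8
  updated: d(BCDEJP,Q)=123/8
6. join BCDEJP+Q (d=123/8) ⇒ BCDEJPQ; edges |BCDEJP|=123/16, |Q|=123/16
final tree: (((((B:3/8,E:45/8):44/3,(D:7/10,P:123/10):113/6):17/8,C:75/8):9/8,J:-35/8):123/16,Q:123/16)
total length: 609/8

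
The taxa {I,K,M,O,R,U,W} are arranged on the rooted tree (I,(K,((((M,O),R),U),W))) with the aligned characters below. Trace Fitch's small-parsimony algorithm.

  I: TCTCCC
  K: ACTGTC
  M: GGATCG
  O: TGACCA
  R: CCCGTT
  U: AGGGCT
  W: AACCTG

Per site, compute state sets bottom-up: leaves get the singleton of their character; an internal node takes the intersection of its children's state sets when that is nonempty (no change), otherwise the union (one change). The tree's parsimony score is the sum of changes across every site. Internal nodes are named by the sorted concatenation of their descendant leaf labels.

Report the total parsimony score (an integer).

21

[col 0] MO: children M:{G}, O:{T} ∪→ {G,T}; cost 1
[col 0] MOR: children MO:{G,T}, R:{C} ∪→ {C,G,T}; cost 1
[col 0] MORU: children MOR:{C,G,T}, U:{A} ∪→ {A,C,G,T}; cost 1
[col 0] MORUW: children MORU:{A,C,G,T}, W:{A} ∩→ {A}; cost 0
[col 0] KMORUW: children K:{A}, MORUW:{A} ∩→ {A}; cost 0
[col 0] IKMORUW: children I:{T}, KMORUW:{A} ∪→ {A,T}; cost 1
[col 1] MO: children M:{G}, O:{G} ∩→ {G}; cost 0
[col 1] MOR: children MO:{G}, R:{C} ∪→ {C,G}; cost 1
[col 1] MORU: children MOR:{C,G}, U:{G} ∩→ {G}; cost 0
[col 1] MORUW: children MORU:{G}, W:{A} ∪→ {A,G}; cost 1
[col 1] KMORUW: children K:{C}, MORUW:{A,G} ∪→ {A,C,G}; cost 1
[col 1] IKMORUW: children I:{C}, KMORUW:{A,C,G} ∩→ {C}; cost 0
[col 2] MO: children M:{A}, O:{A} ∩→ {A}; cost 0
[col 2] MOR: children MO:{A}, R:{C} ∪→ {A,C}; cost 1
[col 2] MORU: children MOR:{A,C}, U:{G} ∪→ {A,C,G}; cost 1
[col 2] MORUW: children MORU:{A,C,G}, W:{C} ∩→ {C}; cost 0
[col 2] KMORUW: children K:{T}, MORUW:{C} ∪→ {C,T}; cost 1
[col 2] IKMORUW: children I:{T}, KMORUW:{C,T} ∩→ {T}; cost 0
[col 3] MO: children M:{T}, O:{C} ∪→ {C,T}; cost 1
[col 3] MOR: children MO:{C,T}, R:{G} ∪→ {C,G,T}; cost 1
[col 3] MORU: children MOR:{C,G,T}, U:{G} ∩→ {G}; cost 0
[col 3] MORUW: children MORU:{G}, W:{C} ∪→ {C,G}; cost 1
[col 3] KMORUW: children K:{G}, MORUW:{C,G} ∩→ {G}; cost 0
[col 3] IKMORUW: children I:{C}, KMORUW:{G} ∪→ {C,G}; cost 1
[col 4] MO: children M:{C}, O:{C} ∩→ {C}; cost 0
[col 4] MOR: children MO:{C}, R:{T} ∪→ {C,T}; cost 1
[col 4] MORU: children MOR:{C,T}, U:{C} ∩→ {C}; cost 0
[col 4] MORUW: children MORU:{C}, W:{T} ∪→ {C,T}; cost 1
[col 4] KMORUW: children K:{T}, MORUW:{C,T} ∩→ {T}; cost 0
[col 4] IKMORUW: children I:{C}, KMORUW:{T} ∪→ {C,T}; cost 1
[col 5] MO: children M:{G}, O:{A} ∪→ {A,G}; cost 1
[col 5] MOR: children MO:{A,G}, R:{T} ∪→ {A,G,T}; cost 1
[col 5] MORU: children MOR:{A,G,T}, U:{T} ∩→ {T}; cost 0
[col 5] MORUW: children MORU:{T}, W:{G} ∪→ {G,T}; cost 1
[col 5] KMORUW: children K:{C}, MORUW:{G,T} ∪→ {C,G,T}; cost 1
[col 5] IKMORUW: children I:{C}, KMORUW:{C,G,T} ∩→ {C}; cost 0
per-site changes: [4, 3, 3, 4, 3, 4]; total = 21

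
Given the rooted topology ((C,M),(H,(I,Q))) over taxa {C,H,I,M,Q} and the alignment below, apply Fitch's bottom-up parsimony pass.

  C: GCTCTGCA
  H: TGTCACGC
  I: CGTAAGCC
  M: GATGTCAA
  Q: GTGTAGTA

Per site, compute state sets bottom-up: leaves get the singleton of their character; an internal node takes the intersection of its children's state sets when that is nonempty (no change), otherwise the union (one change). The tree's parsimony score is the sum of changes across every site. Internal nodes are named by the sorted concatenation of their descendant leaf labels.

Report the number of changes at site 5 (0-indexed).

site 0, node CM: C={G} ∩ M={G} → {G} (+0)
site 0, node IQ: I={C} ∪ Q={G} → {C,G} (+1)
site 0, node HIQ: H={T} ∪ IQ={C,G} → {C,G,T} (+1)
site 0, node CHIMQ: CM={G} ∩ HIQ={C,G,T} → {G} (+0)
site 1, node CM: C={C} ∪ M={A} → {A,C} (+1)
site 1, node IQ: I={G} ∪ Q={T} → {G,T} (+1)
site 1, node HIQ: H={G} ∩ IQ={G,T} → {G} (+0)
site 1, node CHIMQ: CM={A,C} ∪ HIQ={G} → {A,C,G} (+1)
site 2, node CM: C={T} ∩ M={T} → {T} (+0)
site 2, node IQ: I={T} ∪ Q={G} → {G,T} (+1)
site 2, node HIQ: H={T} ∩ IQ={G,T} → {T} (+0)
site 2, node CHIMQ: CM={T} ∩ HIQ={T} → {T} (+0)
site 3, node CM: C={C} ∪ M={G} → {C,G} (+1)
site 3, node IQ: I={A} ∪ Q={T} → {A,T} (+1)
site 3, node HIQ: H={C} ∪ IQ={A,T} → {A,C,T} (+1)
site 3, node CHIMQ: CM={C,G} ∩ HIQ={A,C,T} → {C} (+0)
site 4, node CM: C={T} ∩ M={T} → {T} (+0)
site 4, node IQ: I={A} ∩ Q={A} → {A} (+0)
site 4, node HIQ: H={A} ∩ IQ={A} → {A} (+0)
site 4, node CHIMQ: CM={T} ∪ HIQ={A} → {A,T} (+1)
site 5, node CM: C={G} ∪ M={C} → {C,G} (+1)
site 5, node IQ: I={G} ∩ Q={G} → {G} (+0)
site 5, node HIQ: H={C} ∪ IQ={G} → {C,G} (+1)
site 5, node CHIMQ: CM={C,G} ∩ HIQ={C,G} → {C,G} (+0)
site 6, node CM: C={C} ∪ M={A} → {A,C} (+1)
site 6, node IQ: I={C} ∪ Q={T} → {C,T} (+1)
site 6, node HIQ: H={G} ∪ IQ={C,T} → {C,G,T} (+1)
site 6, node CHIMQ: CM={A,C} ∩ HIQ={C,G,T} → {C} (+0)
site 7, node CM: C={A} ∩ M={A} → {A} (+0)
site 7, node IQ: I={C} ∪ Q={A} → {A,C} (+1)
site 7, node HIQ: H={C} ∩ IQ={A,C} → {C} (+0)
site 7, node CHIMQ: CM={A} ∪ HIQ={C} → {A,C} (+1)
per-site changes: [2, 3, 1, 3, 1, 2, 3, 2]; total = 17

2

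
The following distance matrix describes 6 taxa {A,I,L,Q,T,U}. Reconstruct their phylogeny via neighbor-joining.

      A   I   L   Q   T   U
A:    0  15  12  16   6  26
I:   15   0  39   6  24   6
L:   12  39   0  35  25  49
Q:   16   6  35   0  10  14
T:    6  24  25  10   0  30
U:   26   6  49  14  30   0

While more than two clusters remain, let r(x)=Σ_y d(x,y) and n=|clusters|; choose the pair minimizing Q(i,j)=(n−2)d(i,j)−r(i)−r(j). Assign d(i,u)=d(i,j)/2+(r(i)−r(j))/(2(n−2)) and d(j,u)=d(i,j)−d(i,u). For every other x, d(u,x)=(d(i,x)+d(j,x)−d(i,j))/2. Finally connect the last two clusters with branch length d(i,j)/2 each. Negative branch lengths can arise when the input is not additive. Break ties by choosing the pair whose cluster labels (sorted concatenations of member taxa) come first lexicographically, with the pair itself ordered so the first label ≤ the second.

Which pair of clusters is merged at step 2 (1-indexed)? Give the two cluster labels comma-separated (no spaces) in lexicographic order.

iteration 1: select I,U (d=6, Q=-191); attach at lengths (-11/8, 59/8); label the merged cluster IU
  updated: d(A,IU)=35/2, d(IU,L)=41, d(IU,Q)=7, d(IU,T)=24
iteration 2: select IU,Q (d=7, Q=-273/2); attach at lengths (85/12, -1/12); label the merged cluster IQU
  updated: d(A,IQU)=53/4, d(IQU,L)=69/2, d(IQU,T)=27/2
iteration 3: select A,L (d=12, Q=-315/4); attach at lengths (-65/16, 257/16); label the merged cluster AL
  updated: d(AL,IQU)=143/8, d(AL,T)=19/2
iteration 4: select AL,IQU (d=143/8, Q=-327/8); attach at lengths (111/16, 175/16); label the merged cluster AILQU
  updated: d(AILQU,T)=41/16
iteration 5: select AILQU,T (d=41/16); attach at lengths (41/32, 41/32); label the merged cluster AILQTU
final tree: (((A:-65/16,L:257/16):111/16,((I:-11/8,U:59/8):85/12,Q:-1/12):175/16):41/32,T:41/32)
total length: 727/16

IU,Q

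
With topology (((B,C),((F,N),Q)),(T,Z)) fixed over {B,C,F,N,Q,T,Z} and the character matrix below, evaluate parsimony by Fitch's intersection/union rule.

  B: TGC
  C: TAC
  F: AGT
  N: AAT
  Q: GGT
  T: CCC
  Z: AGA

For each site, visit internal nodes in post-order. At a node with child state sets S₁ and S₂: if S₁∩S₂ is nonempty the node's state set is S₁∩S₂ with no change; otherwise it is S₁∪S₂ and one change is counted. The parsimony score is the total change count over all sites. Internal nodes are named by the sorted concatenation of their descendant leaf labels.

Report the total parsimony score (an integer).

BC@0: {T} ∩ {T} = {T} (intersection, +0)
FN@0: {A} ∩ {A} = {A} (intersection, +0)
FNQ@0: {A} ∪ {G} = {A,G} (union, +1)
BCFNQ@0: {T} ∪ {A,G} = {A,G,T} (union, +1)
TZ@0: {C} ∪ {A} = {A,C} (union, +1)
BCFNQTZ@0: {A,G,T} ∩ {A,C} = {A} (intersection, +0)
BC@1: {G} ∪ {A} = {A,G} (union, +1)
FN@1: {G} ∪ {A} = {A,G} (union, +1)
FNQ@1: {A,G} ∩ {G} = {G} (intersection, +0)
BCFNQ@1: {A,G} ∩ {G} = {G} (intersection, +0)
TZ@1: {C} ∪ {G} = {C,G} (union, +1)
BCFNQTZ@1: {G} ∩ {C,G} = {G} (intersection, +0)
BC@2: {C} ∩ {C} = {C} (intersection, +0)
FN@2: {T} ∩ {T} = {T} (intersection, +0)
FNQ@2: {T} ∩ {T} = {T} (intersection, +0)
BCFNQ@2: {C} ∪ {T} = {C,T} (union, +1)
TZ@2: {C} ∪ {A} = {A,C} (union, +1)
BCFNQTZ@2: {C,T} ∩ {A,C} = {C} (intersection, +0)
per-site changes: [3, 3, 2]; total = 8

8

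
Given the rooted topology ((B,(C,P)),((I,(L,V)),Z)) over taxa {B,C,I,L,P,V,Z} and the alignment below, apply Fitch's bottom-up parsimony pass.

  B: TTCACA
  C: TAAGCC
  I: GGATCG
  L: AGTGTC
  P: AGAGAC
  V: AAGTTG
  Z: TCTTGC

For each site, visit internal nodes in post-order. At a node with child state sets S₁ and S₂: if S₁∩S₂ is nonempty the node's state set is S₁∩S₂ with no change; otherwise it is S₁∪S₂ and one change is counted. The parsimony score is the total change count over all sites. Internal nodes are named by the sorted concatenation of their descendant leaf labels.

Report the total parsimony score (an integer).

CP@0: {T} ∪ {A} = {A,T} (union, +1)
BCP@0: {T} ∩ {A,T} = {T} (intersection, +0)
LV@0: {A} ∩ {A} = {A} (intersection, +0)
ILV@0: {G} ∪ {A} = {A,G} (union, +1)
ILVZ@0: {A,G} ∪ {T} = {A,G,T} (union, +1)
BCILPVZ@0: {T} ∩ {A,G,T} = {T} (intersection, +0)
CP@1: {A} ∪ {G} = {A,G} (union, +1)
BCP@1: {T} ∪ {A,G} = {A,G,T} (union, +1)
LV@1: {G} ∪ {A} = {A,G} (union, +1)
ILV@1: {G} ∩ {A,G} = {G} (intersection, +0)
ILVZ@1: {G} ∪ {C} = {C,G} (union, +1)
BCILPVZ@1: {A,G,T} ∩ {C,G} = {G} (intersection, +0)
CP@2: {A} ∩ {A} = {A} (intersection, +0)
BCP@2: {C} ∪ {A} = {A,C} (union, +1)
LV@2: {T} ∪ {G} = {G,T} (union, +1)
ILV@2: {A} ∪ {G,T} = {A,G,T} (union, +1)
ILVZ@2: {A,G,T} ∩ {T} = {T} (intersection, +0)
BCILPVZ@2: {A,C} ∪ {T} = {A,C,T} (union, +1)
CP@3: {G} ∩ {G} = {G} (intersection, +0)
BCP@3: {A} ∪ {G} = {A,G} (union, +1)
LV@3: {G} ∪ {T} = {G,T} (union, +1)
ILV@3: {T} ∩ {G,T} = {T} (intersection, +0)
ILVZ@3: {T} ∩ {T} = {T} (intersection, +0)
BCILPVZ@3: {A,G} ∪ {T} = {A,G,T} (union, +1)
CP@4: {C} ∪ {A} = {A,C} (union, +1)
BCP@4: {C} ∩ {A,C} = {C} (intersection, +0)
LV@4: {T} ∩ {T} = {T} (intersection, +0)
ILV@4: {C} ∪ {T} = {C,T} (union, +1)
ILVZ@4: {C,T} ∪ {G} = {C,G,T} (union, +1)
BCILPVZ@4: {C} ∩ {C,G,T} = {C} (intersection, +0)
CP@5: {C} ∩ {C} = {C} (intersection, +0)
BCP@5: {A} ∪ {C} = {A,C} (union, +1)
LV@5: {C} ∪ {G} = {C,G} (union, +1)
ILV@5: {G} ∩ {C,G} = {G} (intersection, +0)
ILVZ@5: {G} ∪ {C} = {C,G} (union, +1)
BCILPVZ@5: {A,C} ∩ {C,G} = {C} (intersection, +0)
per-site changes: [3, 4, 4, 3, 3, 3]; total = 20

20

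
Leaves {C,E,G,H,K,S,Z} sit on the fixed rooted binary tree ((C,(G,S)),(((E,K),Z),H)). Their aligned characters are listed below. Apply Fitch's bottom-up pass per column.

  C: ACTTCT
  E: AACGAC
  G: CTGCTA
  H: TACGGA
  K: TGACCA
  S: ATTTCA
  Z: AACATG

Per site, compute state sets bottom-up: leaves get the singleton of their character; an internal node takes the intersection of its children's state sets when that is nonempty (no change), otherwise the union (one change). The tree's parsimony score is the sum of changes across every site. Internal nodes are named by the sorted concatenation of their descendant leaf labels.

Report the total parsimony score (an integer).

GS@0: {C} ∪ {A} = {A,C} (union, +1)
CGS@0: {A} ∩ {A,C} = {A} (intersection, +0)
EK@0: {A} ∪ {T} = {A,T} (union, +1)
EKZ@0: {A,T} ∩ {A} = {A} (intersection, +0)
EHKZ@0: {A} ∪ {T} = {A,T} (union, +1)
CEGHKSZ@0: {A} ∩ {A,T} = {A} (intersection, +0)
GS@1: {T} ∩ {T} = {T} (intersection, +0)
CGS@1: {C} ∪ {T} = {C,T} (union, +1)
EK@1: {A} ∪ {G} = {A,G} (union, +1)
EKZ@1: {A,G} ∩ {A} = {A} (intersection, +0)
EHKZ@1: {A} ∩ {A} = {A} (intersection, +0)
CEGHKSZ@1: {C,T} ∪ {A} = {A,C,T} (union, +1)
GS@2: {G} ∪ {T} = {G,T} (union, +1)
CGS@2: {T} ∩ {G,T} = {T} (intersection, +0)
EK@2: {C} ∪ {A} = {A,C} (union, +1)
EKZ@2: {A,C} ∩ {C} = {C} (intersection, +0)
EHKZ@2: {C} ∩ {C} = {C} (intersection, +0)
CEGHKSZ@2: {T} ∪ {C} = {C,T} (union, +1)
GS@3: {C} ∪ {T} = {C,T} (union, +1)
CGS@3: {T} ∩ {C,T} = {T} (intersection, +0)
EK@3: {G} ∪ {C} = {C,G} (union, +1)
EKZ@3: {C,G} ∪ {A} = {A,C,G} (union, +1)
EHKZ@3: {A,C,G} ∩ {G} = {G} (intersection, +0)
CEGHKSZ@3: {T} ∪ {G} = {G,T} (union, +1)
GS@4: {T} ∪ {C} = {C,T} (union, +1)
CGS@4: {C} ∩ {C,T} = {C} (intersection, +0)
EK@4: {A} ∪ {C} = {A,C} (union, +1)
EKZ@4: {A,C} ∪ {T} = {A,C,T} (union, +1)
EHKZ@4: {A,C,T} ∪ {G} = {A,C,G,T} (union, +1)
CEGHKSZ@4: {C} ∩ {A,C,G,T} = {C} (intersection, +0)
GS@5: {A} ∩ {A} = {A} (intersection, +0)
CGS@5: {T} ∪ {A} = {A,T} (union, +1)
EK@5: {C} ∪ {A} = {A,C} (union, +1)
EKZ@5: {A,C} ∪ {G} = {A,C,G} (union, +1)
EHKZ@5: {A,C,G} ∩ {A} = {A} (intersection, +0)
CEGHKSZ@5: {A,T} ∩ {A} = {A} (intersection, +0)
per-site changes: [3, 3, 3, 4, 4, 3]; total = 20

20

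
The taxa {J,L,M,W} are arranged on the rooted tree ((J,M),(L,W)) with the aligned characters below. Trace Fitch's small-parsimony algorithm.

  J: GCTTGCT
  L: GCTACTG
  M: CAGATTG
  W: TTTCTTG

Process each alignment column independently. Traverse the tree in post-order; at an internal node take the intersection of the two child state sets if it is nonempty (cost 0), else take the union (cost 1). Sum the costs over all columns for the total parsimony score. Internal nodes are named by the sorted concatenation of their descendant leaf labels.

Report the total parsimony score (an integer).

11

[col 0] JM: children J:{G}, M:{C} ∪→ {C,G}; cost 1
[col 0] LW: children L:{G}, W:{T} ∪→ {G,T}; cost 1
[col 0] JLMW: children JM:{C,G}, LW:{G,T} ∩→ {G}; cost 0
[col 1] JM: children J:{C}, M:{A} ∪→ {A,C}; cost 1
[col 1] LW: children L:{C}, W:{T} ∪→ {C,T}; cost 1
[col 1] JLMW: children JM:{A,C}, LW:{C,T} ∩→ {C}; cost 0
[col 2] JM: children J:{T}, M:{G} ∪→ {G,T}; cost 1
[col 2] LW: children L:{T}, W:{T} ∩→ {T}; cost 0
[col 2] JLMW: children JM:{G,T}, LW:{T} ∩→ {T}; cost 0
[col 3] JM: children J:{T}, M:{A} ∪→ {A,T}; cost 1
[col 3] LW: children L:{A}, W:{C} ∪→ {A,C}; cost 1
[col 3] JLMW: children JM:{A,T}, LW:{A,C} ∩→ {A}; cost 0
[col 4] JM: children J:{G}, M:{T} ∪→ {G,T}; cost 1
[col 4] LW: children L:{C}, W:{T} ∪→ {C,T}; cost 1
[col 4] JLMW: children JM:{G,T}, LW:{C,T} ∩→ {T}; cost 0
[col 5] JM: children J:{C}, M:{T} ∪→ {C,T}; cost 1
[col 5] LW: children L:{T}, W:{T} ∩→ {T}; cost 0
[col 5] JLMW: children JM:{C,T}, LW:{T} ∩→ {T}; cost 0
[col 6] JM: children J:{T}, M:{G} ∪→ {G,T}; cost 1
[col 6] LW: children L:{G}, W:{G} ∩→ {G}; cost 0
[col 6] JLMW: children JM:{G,T}, LW:{G} ∩→ {G}; cost 0
per-site changes: [2, 2, 1, 2, 2, 1, 1]; total = 11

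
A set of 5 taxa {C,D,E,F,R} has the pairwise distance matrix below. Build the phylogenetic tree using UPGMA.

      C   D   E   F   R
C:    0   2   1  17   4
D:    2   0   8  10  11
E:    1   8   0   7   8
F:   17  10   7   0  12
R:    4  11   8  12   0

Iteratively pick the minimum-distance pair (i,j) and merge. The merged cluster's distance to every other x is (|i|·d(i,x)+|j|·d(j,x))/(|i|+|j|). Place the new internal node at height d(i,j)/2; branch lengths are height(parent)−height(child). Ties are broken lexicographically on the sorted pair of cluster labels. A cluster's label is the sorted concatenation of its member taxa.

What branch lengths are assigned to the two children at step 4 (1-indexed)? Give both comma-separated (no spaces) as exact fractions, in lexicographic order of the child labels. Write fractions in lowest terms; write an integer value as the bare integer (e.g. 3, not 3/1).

23/12,23/4

step 1: merge (C,E) at d=1; branch lengths C→1/2, E→1/2; new cluster CE
  updated: d(CE,D)=5, d(CE,F)=12, d(CE,R)=6
step 2: merge (CE,D) at d=5; branch lengths CE→2, D→5/2; new cluster CDE
  updated: d(CDE,F)=34/3, d(CDE,R)=23/3
step 3: merge (CDE,R) at d=23/3; branch lengths CDE→4/3, R→23/6; new cluster CDER
  updated: d(CDER,F)=23/2
step 4: merge (CDER,F) at d=23/2; branch lengths CDER→23/12, F→23/4; new cluster CDEFR
final tree: ((((C:1/2,E:1/2):2,D:5/2):4/3,R:23/6):23/12,F:23/4)
total length: 55/3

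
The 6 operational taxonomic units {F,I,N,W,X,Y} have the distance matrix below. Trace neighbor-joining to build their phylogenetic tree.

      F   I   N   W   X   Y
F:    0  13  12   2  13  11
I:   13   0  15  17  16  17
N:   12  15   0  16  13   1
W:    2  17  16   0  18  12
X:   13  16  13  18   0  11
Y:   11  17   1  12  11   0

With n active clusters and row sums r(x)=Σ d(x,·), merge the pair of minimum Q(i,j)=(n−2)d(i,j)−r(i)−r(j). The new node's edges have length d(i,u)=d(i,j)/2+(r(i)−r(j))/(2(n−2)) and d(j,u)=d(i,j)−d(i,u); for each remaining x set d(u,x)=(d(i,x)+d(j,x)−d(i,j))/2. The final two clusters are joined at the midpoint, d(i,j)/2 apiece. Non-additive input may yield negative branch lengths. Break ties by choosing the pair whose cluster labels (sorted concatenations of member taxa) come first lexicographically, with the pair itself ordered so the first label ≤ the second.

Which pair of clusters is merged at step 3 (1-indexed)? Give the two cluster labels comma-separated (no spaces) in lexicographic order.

FW,I

iteration 1: select F,W (d=2, Q=-108); attach at lengths (-3/4, 11/4); label the merged cluster FW
  updated: d(FW,I)=14, d(FW,N)=13, d(FW,X)=29/2, d(FW,Y)=21/2
iteration 2: select N,Y (d=1, Q=-157/2); attach at lengths (11/12, 1/12); label the merged cluster NY
  updated: d(FW,NY)=45/4, d(I,NY)=31/2, d(NY,X)=23/2
iteration 3: select FW,I (d=14, Q=-229/4); attach at lengths (89/16, 135/16); label the merged cluster FIW
  updated: d(FIW,NY)=51/8, d(FIW,X)=33/4
iteration 4: select FIW,NY (d=51/8, Q=-209/8); attach at lengths (25/16, 77/16); label the merged cluster FINWY
  updated: d(FINWY,X)=107/16
iteration 5: select FINWY,X (d=107/16); attach at lengths (107/32, 107/32); label the merged cluster FINWXY
final tree: ((((F:-3/4,W:11/4):89/16,I:135/16):25/16,(N:11/12,Y:1/12):77/16):107/32,X:107/32)
total length: 481/16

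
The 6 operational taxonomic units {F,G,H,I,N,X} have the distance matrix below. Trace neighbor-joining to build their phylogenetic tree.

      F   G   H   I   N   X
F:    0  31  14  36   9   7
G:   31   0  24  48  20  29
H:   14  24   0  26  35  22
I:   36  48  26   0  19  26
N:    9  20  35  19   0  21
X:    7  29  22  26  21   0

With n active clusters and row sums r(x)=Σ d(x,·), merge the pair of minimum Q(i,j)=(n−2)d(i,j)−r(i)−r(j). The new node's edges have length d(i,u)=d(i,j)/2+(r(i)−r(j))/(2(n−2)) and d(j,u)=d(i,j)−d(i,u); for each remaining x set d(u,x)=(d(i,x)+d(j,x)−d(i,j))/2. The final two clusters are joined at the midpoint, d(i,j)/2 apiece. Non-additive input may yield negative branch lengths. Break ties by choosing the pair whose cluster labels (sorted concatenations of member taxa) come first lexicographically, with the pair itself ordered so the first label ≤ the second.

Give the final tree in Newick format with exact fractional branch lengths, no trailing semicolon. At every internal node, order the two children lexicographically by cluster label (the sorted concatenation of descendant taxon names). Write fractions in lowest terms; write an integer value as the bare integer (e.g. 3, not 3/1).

iteration 1: select I,N (d=19, Q=-183); attach at lengths (127/8, 25/8); label the merged cluster IN
  updated: d(F,IN)=13, d(G,IN)=49/2, d(H,IN)=21, d(IN,X)=14
iteration 2: select G,H (d=24, Q=-235/2); attach at lengths (199/12, 89/12); label the merged cluster GH
  updated: d(F,GH)=21/2, d(GH,IN)=43/4, d(GH,X)=27/2
iteration 3: select F,X (d=7, Q=-51); attach at lengths (5/2, 9/2); label the merged cluster FX
  updated: d(FX,GH)=17/2, d(FX,IN)=10
iteration 4: select FX,GH (d=17/2, Q=-117/4); attach at lengths (31/8, 37/8); label the merged cluster FGHX
  updated: d(FGHX,IN)=49/8
iteration 5: select FGHX,IN (d=49/8); attach at lengths (49/16, 49/16); label the merged cluster FGHINX
final tree: (((F:5/2,X:9/2):31/8,(G:199/12,H:89/12):37/8):49/16,(I:127/8,N:25/8):49/16)
total length: 517/8

(((F:5/2,X:9/2):31/8,(G:199/12,H:89/12):37/8):49/16,(I:127/8,N:25/8):49/16)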